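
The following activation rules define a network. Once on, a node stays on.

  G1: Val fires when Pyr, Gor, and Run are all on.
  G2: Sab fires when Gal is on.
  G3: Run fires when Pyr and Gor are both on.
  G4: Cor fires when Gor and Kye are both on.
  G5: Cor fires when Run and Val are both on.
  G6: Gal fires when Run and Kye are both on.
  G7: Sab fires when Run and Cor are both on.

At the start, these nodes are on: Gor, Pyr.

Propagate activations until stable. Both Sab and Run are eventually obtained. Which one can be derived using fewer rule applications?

Run: G3: Pyr and Gor on → Run on. [1 rule application]
Sab: Pyr and Gor are on, so Run fires (G3). Pyr, Gor, and Run are on, so Val fires (G1). Run and Val are on, so Cor fires (G5). Run and Cor are on, so Sab fires (G7). [4 rule applications]
Run needs fewer.

Run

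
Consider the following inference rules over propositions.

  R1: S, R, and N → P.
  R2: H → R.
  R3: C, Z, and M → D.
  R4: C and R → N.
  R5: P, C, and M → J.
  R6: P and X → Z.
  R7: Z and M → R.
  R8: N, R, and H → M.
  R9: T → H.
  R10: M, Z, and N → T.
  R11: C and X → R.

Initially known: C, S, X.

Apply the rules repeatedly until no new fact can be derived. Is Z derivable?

Yes

From C and X, R11 gives R.
C and R hold, so N follows (R4).
From S, R, and N, R1 gives P.
P and X hold, so Z follows (R6).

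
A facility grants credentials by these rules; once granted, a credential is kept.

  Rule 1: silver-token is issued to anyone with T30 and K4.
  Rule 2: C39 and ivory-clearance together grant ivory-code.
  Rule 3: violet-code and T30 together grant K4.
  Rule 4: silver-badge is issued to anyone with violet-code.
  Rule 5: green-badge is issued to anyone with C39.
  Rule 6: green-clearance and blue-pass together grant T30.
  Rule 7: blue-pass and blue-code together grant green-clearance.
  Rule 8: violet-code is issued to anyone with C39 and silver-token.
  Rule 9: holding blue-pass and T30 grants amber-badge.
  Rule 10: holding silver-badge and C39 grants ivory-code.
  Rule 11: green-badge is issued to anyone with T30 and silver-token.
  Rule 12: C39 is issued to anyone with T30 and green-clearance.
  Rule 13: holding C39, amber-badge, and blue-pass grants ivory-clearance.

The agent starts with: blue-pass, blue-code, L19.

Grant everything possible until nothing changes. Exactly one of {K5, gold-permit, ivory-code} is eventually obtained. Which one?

ivory-code

Holding blue-pass and blue-code grants green-clearance (Rule 7).
Holding green-clearance and blue-pass grants T30 (Rule 6).
Holding T30 and green-clearance grants C39 (Rule 12).
Holding blue-pass and T30 grants amber-badge (Rule 9).
Holding C39, amber-badge, and blue-pass grants ivory-clearance (Rule 13).
Holding C39 and ivory-clearance grants ivory-code (Rule 2).
No rule produces gold-permit, and it is not given. No rule produces K5, and it is not given.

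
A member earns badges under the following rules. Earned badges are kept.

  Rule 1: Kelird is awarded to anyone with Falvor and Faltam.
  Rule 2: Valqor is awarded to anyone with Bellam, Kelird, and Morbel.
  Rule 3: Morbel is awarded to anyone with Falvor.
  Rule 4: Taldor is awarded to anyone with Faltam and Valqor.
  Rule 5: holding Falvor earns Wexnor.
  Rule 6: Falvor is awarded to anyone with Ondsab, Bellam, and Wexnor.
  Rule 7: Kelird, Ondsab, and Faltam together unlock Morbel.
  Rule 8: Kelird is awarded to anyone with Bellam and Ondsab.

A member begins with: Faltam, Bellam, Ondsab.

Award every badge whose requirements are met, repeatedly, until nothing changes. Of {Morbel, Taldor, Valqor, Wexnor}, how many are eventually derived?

3

With Bellam and Ondsab, Kelird is earned (Rule 8).
With Kelird, Ondsab, and Faltam, Morbel is earned (Rule 7).
With Bellam, Kelird, and Morbel, Valqor is earned (Rule 2).
With Faltam and Valqor, Taldor is earned (Rule 4).
Morbel: reached.
Taldor: reached.
Valqor: reached.
Wexnor would need Falvor (Rule 5), but Falvor is never earned.
Reached: Morbel, Taldor, and Valqor — 3 of the 4.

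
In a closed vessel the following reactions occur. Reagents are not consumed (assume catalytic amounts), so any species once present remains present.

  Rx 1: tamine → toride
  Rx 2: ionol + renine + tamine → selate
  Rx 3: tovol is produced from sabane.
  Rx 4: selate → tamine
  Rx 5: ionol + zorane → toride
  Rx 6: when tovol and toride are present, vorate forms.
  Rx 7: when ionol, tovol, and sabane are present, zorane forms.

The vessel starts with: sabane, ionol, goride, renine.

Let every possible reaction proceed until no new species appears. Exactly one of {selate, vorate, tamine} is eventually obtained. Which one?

vorate

sabane present → tovol forms (Rx 3).
ionol, tovol, and sabane present → zorane forms (Rx 7).
ionol and zorane present → toride forms (Rx 5).
tovol and toride present → vorate forms (Rx 6).
tamine would need selate (Rx 4), but selate never forms. selate would need ionol, renine, and tamine (Rx 2), but tamine never forms.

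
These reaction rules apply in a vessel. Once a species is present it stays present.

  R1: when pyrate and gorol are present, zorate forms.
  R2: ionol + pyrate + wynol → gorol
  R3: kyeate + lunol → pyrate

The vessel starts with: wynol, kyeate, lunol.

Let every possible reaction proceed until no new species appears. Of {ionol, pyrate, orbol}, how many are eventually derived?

kyeate and lunol present → pyrate forms (R3).
No rule produces ionol, and it is not given.
pyrate: reached.
No rule produces orbol, and it is not given.
Reached: pyrate — 1 of the 3.

1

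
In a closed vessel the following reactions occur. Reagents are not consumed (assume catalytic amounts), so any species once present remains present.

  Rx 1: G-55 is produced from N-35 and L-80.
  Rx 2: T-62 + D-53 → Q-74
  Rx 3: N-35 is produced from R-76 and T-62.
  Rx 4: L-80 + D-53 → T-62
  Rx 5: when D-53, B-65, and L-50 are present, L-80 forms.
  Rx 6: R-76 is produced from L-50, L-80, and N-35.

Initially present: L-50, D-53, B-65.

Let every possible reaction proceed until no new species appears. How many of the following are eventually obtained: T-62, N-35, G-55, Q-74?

D-53, B-65, and L-50 present → L-80 forms (Rx 5).
L-80 and D-53 present → T-62 forms (Rx 4).
T-62 and D-53 present → Q-74 forms (Rx 2).
T-62: reached.
N-35 would need R-76 and T-62 (Rx 3), but R-76 never forms.
G-55 would need N-35 and L-80 (Rx 1), but N-35 never forms.
Q-74: reached.
Reached: T-62 and Q-74 — 2 of the 4.

2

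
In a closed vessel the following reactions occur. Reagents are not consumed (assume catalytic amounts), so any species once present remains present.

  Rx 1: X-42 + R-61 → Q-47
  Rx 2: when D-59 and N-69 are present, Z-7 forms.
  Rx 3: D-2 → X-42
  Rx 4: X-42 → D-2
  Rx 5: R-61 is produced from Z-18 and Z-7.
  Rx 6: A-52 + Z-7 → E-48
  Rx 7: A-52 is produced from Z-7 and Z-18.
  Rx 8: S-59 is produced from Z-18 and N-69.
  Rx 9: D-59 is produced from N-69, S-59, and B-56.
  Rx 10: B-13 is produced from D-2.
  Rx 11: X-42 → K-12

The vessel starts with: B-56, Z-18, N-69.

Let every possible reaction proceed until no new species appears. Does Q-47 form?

Q-47 would need X-42 and R-61 (Rx 1), but X-42 never forms.

No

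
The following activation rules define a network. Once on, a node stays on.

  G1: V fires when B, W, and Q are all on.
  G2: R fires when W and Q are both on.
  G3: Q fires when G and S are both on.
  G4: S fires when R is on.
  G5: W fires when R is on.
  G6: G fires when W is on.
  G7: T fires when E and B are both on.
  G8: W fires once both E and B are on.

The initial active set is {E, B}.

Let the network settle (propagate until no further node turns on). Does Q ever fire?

No

Q would need G and S (G3), but S never turns on.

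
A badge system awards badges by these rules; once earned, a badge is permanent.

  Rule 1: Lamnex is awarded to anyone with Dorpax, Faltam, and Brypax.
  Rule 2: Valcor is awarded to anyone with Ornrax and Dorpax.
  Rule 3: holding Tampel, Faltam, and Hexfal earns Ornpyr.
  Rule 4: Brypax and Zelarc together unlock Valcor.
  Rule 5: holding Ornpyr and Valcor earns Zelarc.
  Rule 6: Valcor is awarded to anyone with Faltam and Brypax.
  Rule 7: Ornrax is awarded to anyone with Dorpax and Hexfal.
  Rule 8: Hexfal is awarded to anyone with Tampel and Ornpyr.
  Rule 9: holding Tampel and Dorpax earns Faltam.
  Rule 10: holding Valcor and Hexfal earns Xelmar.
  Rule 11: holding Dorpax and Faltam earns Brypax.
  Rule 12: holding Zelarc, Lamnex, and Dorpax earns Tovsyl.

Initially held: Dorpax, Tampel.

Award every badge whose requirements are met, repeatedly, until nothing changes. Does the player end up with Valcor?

Yes

With Tampel and Dorpax, Faltam is earned (Rule 9).
With Dorpax and Faltam, Brypax is earned (Rule 11).
With Faltam and Brypax, Valcor is earned (Rule 6).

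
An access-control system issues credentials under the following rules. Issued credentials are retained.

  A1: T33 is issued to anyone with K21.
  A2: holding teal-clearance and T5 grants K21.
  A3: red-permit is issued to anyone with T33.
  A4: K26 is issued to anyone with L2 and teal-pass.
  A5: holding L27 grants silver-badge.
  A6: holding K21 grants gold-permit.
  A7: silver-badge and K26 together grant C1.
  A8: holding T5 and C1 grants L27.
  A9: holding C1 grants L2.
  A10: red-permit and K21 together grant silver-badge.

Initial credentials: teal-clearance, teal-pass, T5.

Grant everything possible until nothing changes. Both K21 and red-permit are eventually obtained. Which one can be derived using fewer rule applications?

K21: Holding teal-clearance and T5 grants K21 (A2). [1 rule application]
red-permit: Holding teal-clearance and T5 grants K21 (A2). Holding K21 grants T33 (A1). Holding T33 grants red-permit (A3). [3 rule applications]
K21 needs fewer.

K21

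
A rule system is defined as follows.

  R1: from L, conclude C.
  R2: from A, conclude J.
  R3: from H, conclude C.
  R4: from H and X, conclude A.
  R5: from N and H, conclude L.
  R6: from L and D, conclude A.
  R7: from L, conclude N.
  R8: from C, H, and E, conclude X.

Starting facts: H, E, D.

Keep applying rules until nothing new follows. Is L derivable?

No

L would need N and H (R5), but N is never established.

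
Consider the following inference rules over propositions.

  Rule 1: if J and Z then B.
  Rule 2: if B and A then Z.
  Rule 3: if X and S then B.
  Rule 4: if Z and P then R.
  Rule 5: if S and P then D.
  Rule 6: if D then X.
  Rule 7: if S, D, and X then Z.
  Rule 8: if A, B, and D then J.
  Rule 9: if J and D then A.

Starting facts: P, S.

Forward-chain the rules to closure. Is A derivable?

A would need J and D (Rule 9), but J is never established.

No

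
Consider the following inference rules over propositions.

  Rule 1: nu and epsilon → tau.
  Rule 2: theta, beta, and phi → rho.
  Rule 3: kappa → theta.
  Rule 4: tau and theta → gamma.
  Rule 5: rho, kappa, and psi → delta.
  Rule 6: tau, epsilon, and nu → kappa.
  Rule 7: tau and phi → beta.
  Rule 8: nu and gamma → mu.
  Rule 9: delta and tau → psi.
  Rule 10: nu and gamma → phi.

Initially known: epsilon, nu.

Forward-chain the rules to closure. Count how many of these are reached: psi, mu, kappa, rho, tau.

4

From nu and epsilon, Rule 1 gives tau.
From tau, epsilon, and nu, Rule 6 gives kappa.
kappa holds, so theta follows (Rule 3).
From tau and theta, Rule 4 gives gamma.
nu and gamma hold, so mu follows (Rule 8).
From nu and gamma, Rule 10 gives phi.
tau and phi hold, so beta follows (Rule 7).
From theta, beta, and phi, Rule 2 gives rho.
psi would need delta and tau (Rule 9), but delta is never established.
mu: reached.
kappa: reached.
rho: reached.
tau: reached.
Reached: mu, kappa, rho, and tau — 4 of the 5.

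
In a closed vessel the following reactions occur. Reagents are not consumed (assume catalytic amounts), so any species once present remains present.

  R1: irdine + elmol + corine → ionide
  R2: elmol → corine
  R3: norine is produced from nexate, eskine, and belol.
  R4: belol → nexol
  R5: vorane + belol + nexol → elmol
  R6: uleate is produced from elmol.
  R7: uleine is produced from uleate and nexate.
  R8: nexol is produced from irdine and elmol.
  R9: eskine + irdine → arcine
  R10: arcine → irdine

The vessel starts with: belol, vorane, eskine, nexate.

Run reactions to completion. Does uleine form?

belol present → nexol forms (R4).
vorane, belol, and nexol present → elmol forms (R5).
elmol present → uleate forms (R6).
uleate and nexate present → uleine forms (R7).

Yes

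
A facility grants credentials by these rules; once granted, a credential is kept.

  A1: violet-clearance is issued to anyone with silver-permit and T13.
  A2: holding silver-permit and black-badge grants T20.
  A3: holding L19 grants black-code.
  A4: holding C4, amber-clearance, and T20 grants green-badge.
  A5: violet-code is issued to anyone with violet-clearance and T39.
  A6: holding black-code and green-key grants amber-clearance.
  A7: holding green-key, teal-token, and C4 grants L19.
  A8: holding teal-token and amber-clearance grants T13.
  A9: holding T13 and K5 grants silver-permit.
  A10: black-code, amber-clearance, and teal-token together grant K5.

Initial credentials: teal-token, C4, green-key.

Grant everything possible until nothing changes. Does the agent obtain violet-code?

violet-code would need violet-clearance and T39 (A5), but T39 is never granted.

No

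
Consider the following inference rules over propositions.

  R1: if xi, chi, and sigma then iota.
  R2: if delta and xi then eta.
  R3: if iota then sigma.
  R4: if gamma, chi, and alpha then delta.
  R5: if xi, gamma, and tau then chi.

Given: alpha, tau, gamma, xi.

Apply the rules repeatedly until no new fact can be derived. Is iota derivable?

iota would need xi, chi, and sigma (R1), but sigma is never established.

No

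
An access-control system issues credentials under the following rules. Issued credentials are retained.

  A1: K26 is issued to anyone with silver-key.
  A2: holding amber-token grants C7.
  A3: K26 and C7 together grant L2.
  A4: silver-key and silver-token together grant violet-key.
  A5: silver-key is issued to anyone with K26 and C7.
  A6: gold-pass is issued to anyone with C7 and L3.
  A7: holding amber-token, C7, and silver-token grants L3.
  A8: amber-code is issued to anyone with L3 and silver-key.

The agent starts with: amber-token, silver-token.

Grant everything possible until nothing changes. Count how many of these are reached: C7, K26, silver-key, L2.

Holding amber-token grants C7 (A2).
C7: reached.
K26 would need silver-key (A1), but silver-key is never granted.
silver-key would need K26 and C7 (A5), but K26 is never granted.
L2 would need K26 and C7 (A3), but K26 is never granted.
Reached: C7 — 1 of the 4.

1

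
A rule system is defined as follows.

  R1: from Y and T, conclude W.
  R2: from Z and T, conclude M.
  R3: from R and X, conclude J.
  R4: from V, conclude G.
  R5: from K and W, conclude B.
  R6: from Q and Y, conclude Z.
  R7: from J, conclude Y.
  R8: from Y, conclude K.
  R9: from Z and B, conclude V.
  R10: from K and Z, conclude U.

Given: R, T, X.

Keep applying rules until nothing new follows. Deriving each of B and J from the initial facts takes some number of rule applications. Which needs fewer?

J: R and X hold, so J follows (R3). [1 rule application]
B: From R and X, R3 gives J. From J, R7 gives Y. From Y and T, R1 gives W. Y holds, so K follows (R8). From K and W, R5 gives B. [5 rule applications]
J needs fewer.

J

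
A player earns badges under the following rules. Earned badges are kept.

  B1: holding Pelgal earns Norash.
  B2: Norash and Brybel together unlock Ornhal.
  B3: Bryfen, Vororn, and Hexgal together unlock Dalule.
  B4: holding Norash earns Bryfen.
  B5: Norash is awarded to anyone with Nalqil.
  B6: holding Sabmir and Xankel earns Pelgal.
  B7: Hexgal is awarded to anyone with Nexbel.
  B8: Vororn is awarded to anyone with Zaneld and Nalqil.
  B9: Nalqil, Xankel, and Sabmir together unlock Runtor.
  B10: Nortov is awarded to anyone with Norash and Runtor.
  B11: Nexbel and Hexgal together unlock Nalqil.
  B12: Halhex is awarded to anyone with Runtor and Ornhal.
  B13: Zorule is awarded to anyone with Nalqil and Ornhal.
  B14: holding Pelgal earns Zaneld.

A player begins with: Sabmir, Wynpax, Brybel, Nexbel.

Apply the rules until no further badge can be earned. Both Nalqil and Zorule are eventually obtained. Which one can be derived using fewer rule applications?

Nalqil

Nalqil: With Nexbel, Hexgal is earned (B7). With Nexbel and Hexgal, Nalqil is earned (B11). [2 rule applications]
Zorule: With Nexbel, Hexgal is earned (B7). With Nexbel and Hexgal, Nalqil is earned (B11). With Nalqil, Norash is earned (B5). With Norash and Brybel, Ornhal is earned (B2). With Nalqil and Ornhal, Zorule is earned (B13). [5 rule applications]
Nalqil needs fewer.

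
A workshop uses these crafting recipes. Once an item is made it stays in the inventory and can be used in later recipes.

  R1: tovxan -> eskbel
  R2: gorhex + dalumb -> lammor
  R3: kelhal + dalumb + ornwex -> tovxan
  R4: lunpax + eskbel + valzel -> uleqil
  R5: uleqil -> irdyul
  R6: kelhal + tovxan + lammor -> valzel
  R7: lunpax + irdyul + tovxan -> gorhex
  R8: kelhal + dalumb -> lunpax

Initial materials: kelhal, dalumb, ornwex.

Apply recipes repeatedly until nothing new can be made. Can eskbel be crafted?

Yes

kelhal + dalumb + ornwex -> tovxan (R3).
Using R1, tovxan makes eskbel.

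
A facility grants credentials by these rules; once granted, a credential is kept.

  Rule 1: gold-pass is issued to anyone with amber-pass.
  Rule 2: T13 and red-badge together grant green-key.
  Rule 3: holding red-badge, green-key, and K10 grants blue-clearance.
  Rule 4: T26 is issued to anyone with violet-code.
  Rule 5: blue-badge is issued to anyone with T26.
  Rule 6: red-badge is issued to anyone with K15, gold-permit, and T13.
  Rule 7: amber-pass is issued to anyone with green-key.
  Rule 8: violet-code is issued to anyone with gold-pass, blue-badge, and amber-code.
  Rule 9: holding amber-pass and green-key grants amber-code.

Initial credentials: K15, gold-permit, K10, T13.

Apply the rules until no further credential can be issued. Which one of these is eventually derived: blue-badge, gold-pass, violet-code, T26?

gold-pass

Holding K15, gold-permit, and T13 grants red-badge (Rule 6).
Holding T13 and red-badge grants green-key (Rule 2).
Holding green-key grants amber-pass (Rule 7).
Holding amber-pass grants gold-pass (Rule 1).
T26 would need violet-code (Rule 4), but violet-code is never granted. blue-badge would need T26 (Rule 5), but T26 is never granted. violet-code would need gold-pass, blue-badge, and amber-code (Rule 8), but blue-badge is never granted.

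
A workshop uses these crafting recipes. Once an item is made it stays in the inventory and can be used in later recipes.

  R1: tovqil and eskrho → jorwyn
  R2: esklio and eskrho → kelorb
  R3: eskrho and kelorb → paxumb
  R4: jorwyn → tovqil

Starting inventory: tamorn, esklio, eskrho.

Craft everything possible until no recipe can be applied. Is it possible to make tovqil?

No

tovqil would need jorwyn (R4), but jorwyn is never obtained.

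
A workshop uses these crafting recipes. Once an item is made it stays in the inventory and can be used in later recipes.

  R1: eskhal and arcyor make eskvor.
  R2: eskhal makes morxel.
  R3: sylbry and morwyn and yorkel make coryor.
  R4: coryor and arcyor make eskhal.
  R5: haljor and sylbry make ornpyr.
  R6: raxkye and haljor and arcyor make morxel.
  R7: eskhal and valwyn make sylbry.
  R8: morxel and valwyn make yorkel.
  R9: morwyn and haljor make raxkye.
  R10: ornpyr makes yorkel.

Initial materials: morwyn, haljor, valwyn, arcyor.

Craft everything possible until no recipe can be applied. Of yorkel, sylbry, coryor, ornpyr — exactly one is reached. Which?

yorkel

morwyn and haljor → raxkye (R9).
Using R6, raxkye, haljor, and arcyor make morxel.
morxel and valwyn → yorkel (R8).
ornpyr would need haljor and sylbry (R5), but sylbry is never obtained. sylbry would need eskhal and valwyn (R7), but eskhal is never obtained. coryor would need sylbry, morwyn, and yorkel (R3), but sylbry is never obtained.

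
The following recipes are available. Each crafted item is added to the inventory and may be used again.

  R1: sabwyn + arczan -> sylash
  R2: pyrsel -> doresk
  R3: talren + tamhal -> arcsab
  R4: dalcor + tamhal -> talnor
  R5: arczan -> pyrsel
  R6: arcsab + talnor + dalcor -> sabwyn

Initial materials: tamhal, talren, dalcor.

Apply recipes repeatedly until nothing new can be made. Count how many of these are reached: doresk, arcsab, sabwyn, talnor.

dalcor + tamhal -> talnor (R4).
Using R3, talren and tamhal make arcsab.
Using R6, arcsab, talnor, and dalcor make sabwyn.
doresk would need pyrsel (R2), but pyrsel is never obtained.
arcsab: reached.
sabwyn: reached.
talnor: reached.
Reached: arcsab, sabwyn, and talnor — 3 of the 4.

3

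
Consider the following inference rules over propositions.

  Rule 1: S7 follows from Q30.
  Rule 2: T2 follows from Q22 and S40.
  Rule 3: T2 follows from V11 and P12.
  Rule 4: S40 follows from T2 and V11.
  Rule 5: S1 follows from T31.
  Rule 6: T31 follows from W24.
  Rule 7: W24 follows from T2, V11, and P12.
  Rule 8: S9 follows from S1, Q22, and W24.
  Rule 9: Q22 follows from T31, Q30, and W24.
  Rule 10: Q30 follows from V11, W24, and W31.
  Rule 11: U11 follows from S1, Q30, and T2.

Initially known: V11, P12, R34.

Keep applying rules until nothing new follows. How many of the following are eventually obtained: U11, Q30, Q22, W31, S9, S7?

0

U11 would need S1, Q30, and T2 (Rule 11), but Q30 is never established.
Q30 would need V11, W24, and W31 (Rule 10), but W31 is never established.
Q22 would need T31, Q30, and W24 (Rule 9), but Q30 is never established.
No rule produces W31, and it is not given.
S9 would need S1, Q22, and W24 (Rule 8), but Q22 is never established.
S7 would need Q30 (Rule 1), but Q30 is never established.
None of the 6 are reached.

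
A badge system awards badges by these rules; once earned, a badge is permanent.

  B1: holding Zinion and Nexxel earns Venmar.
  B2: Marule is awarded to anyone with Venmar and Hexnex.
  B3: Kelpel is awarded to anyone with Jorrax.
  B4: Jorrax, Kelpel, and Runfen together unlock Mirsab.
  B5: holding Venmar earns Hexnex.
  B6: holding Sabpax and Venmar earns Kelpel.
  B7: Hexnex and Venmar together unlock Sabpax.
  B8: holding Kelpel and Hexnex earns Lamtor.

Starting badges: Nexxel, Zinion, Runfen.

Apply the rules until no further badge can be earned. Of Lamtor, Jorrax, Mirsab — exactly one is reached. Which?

Lamtor

With Zinion and Nexxel, Venmar is earned (B1).
With Venmar, Hexnex is earned (B5).
With Hexnex and Venmar, Sabpax is earned (B7).
With Sabpax and Venmar, Kelpel is earned (B6).
With Kelpel and Hexnex, Lamtor is earned (B8).
Mirsab would need Jorrax, Kelpel, and Runfen (B4), but Jorrax is never earned. No rule produces Jorrax, and it is not given.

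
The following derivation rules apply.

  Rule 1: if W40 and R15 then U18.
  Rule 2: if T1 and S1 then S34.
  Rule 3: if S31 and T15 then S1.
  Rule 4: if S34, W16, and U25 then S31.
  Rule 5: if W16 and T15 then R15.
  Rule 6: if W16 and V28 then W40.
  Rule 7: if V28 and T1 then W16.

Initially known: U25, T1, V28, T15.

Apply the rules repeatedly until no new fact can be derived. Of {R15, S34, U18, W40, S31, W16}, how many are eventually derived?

V28 and T1 hold, so W16 follows (Rule 7).
W16 and T15 hold, so R15 follows (Rule 5).
From W16 and V28, Rule 6 gives W40.
From W40 and R15, Rule 1 gives U18.
R15: reached.
S34 would need T1 and S1 (Rule 2), but S1 is never established.
U18: reached.
W40: reached.
S31 would need S34, W16, and U25 (Rule 4), but S34 is never established.
W16: reached.
Reached: R15, U18, W40, and W16 — 4 of the 6.

4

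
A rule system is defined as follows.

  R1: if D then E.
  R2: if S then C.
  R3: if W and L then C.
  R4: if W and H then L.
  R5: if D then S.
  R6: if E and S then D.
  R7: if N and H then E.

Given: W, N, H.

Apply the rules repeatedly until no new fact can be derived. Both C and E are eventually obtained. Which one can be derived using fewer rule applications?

E: From N and H, R7 gives E. [1 rule application]
C: From W and H, R4 gives L. From W and L, R3 gives C. [2 rule applications]
E needs fewer.

E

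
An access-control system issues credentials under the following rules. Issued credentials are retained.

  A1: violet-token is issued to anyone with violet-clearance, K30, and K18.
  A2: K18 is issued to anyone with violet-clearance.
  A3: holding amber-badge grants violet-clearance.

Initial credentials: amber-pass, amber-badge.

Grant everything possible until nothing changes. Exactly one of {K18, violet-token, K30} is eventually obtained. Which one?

Holding amber-badge grants violet-clearance (A3).
Holding violet-clearance grants K18 (A2).
No rule produces K30, and it is not given. violet-token would need violet-clearance, K30, and K18 (A1), but K30 is never granted.

K18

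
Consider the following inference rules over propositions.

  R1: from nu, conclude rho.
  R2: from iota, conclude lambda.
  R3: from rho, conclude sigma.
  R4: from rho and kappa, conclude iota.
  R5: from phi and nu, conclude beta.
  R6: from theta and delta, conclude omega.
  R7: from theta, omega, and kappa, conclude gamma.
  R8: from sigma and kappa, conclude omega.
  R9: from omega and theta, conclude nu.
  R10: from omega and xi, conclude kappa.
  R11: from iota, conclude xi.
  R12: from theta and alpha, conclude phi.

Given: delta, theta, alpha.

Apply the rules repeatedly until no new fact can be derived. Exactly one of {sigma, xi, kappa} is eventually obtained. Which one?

theta and delta hold, so omega follows (R6).
omega and theta hold, so nu follows (R9).
From nu, R1 gives rho.
rho holds, so sigma follows (R3).
xi would need iota (R11), but iota is never established. kappa would need omega and xi (R10), but xi is never established.

sigma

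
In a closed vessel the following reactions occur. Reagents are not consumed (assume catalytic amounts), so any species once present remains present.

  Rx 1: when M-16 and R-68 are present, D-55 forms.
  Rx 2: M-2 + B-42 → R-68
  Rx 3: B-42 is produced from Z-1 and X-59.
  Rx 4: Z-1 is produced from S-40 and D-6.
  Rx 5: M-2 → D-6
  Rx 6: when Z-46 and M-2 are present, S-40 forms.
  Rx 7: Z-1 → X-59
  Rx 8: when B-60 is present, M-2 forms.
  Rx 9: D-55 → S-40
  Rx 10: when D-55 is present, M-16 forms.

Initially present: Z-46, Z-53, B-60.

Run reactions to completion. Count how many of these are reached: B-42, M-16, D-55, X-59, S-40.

B-60 present → M-2 forms (Rx 8).
Z-46 and M-2 present → S-40 forms (Rx 6).
M-2 present → D-6 forms (Rx 5).
S-40 and D-6 present → Z-1 forms (Rx 4).
Z-1 present → X-59 forms (Rx 7).
Z-1 and X-59 present → B-42 forms (Rx 3).
B-42: reached.
M-16 would need D-55 (Rx 10), but D-55 never forms.
D-55 would need M-16 and R-68 (Rx 1), but M-16 never forms.
X-59: reached.
S-40: reached.
Reached: B-42, X-59, and S-40 — 3 of the 5.

3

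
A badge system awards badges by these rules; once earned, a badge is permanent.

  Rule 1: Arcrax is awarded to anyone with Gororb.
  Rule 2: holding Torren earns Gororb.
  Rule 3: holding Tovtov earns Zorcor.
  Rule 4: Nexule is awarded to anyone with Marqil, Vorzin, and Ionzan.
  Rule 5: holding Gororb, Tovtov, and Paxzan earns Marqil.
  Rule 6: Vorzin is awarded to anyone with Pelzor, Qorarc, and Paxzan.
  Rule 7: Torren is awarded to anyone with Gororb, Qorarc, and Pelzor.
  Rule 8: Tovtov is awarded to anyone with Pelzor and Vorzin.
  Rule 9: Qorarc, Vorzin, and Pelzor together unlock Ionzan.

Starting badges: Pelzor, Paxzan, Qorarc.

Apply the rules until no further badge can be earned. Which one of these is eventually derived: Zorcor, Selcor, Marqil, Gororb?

Zorcor

With Pelzor, Qorarc, and Paxzan, Vorzin is earned (Rule 6).
With Pelzor and Vorzin, Tovtov is earned (Rule 8).
With Tovtov, Zorcor is earned (Rule 3).
Gororb would need Torren (Rule 2), but Torren is never earned. Marqil would need Gororb, Tovtov, and Paxzan (Rule 5), but Gororb is never earned. No rule produces Selcor, and it is not given.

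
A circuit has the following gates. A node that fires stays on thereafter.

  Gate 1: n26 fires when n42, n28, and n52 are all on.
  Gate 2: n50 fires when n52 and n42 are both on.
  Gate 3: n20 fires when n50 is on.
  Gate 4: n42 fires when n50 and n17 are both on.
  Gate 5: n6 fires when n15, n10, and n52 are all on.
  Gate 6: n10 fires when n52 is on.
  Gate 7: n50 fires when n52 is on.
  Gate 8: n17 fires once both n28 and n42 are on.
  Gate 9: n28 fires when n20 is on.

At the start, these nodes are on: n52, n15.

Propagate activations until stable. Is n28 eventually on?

n52 is on, so n50 fires (Gate 7).
Gate 3: n50 on → n20 on.
n20 is on, so n28 fires (Gate 9).

Yes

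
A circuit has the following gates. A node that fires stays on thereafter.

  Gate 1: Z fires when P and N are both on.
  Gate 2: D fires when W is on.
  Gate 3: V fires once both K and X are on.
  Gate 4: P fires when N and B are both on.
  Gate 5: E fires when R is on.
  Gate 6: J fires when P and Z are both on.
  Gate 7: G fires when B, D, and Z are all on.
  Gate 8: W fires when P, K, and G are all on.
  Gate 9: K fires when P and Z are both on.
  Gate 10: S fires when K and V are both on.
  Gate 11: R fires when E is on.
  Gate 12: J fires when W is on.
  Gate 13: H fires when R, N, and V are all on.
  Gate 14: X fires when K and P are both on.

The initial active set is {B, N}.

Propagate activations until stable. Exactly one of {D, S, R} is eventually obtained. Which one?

Gate 4: N and B on → P on.
P and N are on, so Z fires (Gate 1).
Gate 9: P and Z on → K on.
Gate 14: K and P on → X on.
Gate 3: K and X on → V on.
Gate 10: K and V on → S on.
R would need E (Gate 11), but E never turns on. D would need W (Gate 2), but W never turns on.

S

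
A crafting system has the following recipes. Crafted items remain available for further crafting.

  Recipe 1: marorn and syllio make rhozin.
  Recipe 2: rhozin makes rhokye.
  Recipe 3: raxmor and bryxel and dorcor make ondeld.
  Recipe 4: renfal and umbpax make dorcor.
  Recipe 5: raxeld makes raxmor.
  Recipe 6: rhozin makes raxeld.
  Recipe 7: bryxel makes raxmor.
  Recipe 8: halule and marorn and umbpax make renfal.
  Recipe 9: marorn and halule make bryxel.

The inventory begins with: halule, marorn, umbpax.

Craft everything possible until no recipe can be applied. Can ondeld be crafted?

halule and marorn and umbpax → renfal (Recipe 8).
Using Recipe 9, marorn and halule make bryxel.
renfal and umbpax → dorcor (Recipe 4).
bryxel → raxmor (Recipe 7).
Using Recipe 3, raxmor, bryxel, and dorcor make ondeld.

Yes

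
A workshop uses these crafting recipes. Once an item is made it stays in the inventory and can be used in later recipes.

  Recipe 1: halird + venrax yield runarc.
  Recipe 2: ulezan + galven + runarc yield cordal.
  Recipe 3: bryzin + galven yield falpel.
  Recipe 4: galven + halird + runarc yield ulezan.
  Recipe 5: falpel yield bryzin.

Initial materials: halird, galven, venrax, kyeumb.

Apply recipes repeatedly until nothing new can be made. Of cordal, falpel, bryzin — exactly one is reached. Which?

Using Recipe 1, halird and venrax make runarc.
Using Recipe 4, galven, halird, and runarc make ulezan.
Using Recipe 2, ulezan, galven, and runarc make cordal.
bryzin would need falpel (Recipe 5), but falpel is never obtained. falpel would need bryzin and galven (Recipe 3), but bryzin is never obtained.

cordal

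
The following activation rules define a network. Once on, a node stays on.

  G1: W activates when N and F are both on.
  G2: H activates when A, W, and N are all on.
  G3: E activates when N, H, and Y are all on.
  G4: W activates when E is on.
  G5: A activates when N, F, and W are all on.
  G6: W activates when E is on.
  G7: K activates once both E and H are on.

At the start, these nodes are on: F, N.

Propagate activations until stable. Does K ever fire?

K would need E and H (G7), but E never turns on.

No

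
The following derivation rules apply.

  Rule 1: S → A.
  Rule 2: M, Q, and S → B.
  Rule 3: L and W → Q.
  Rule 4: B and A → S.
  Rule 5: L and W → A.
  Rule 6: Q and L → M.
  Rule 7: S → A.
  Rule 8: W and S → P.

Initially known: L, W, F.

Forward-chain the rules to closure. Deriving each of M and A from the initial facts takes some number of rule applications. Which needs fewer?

A

A: L and W hold, so A follows (Rule 5). [1 rule application]
M: From L and W, Rule 3 gives Q. From Q and L, Rule 6 gives M. [2 rule applications]
A needs fewer.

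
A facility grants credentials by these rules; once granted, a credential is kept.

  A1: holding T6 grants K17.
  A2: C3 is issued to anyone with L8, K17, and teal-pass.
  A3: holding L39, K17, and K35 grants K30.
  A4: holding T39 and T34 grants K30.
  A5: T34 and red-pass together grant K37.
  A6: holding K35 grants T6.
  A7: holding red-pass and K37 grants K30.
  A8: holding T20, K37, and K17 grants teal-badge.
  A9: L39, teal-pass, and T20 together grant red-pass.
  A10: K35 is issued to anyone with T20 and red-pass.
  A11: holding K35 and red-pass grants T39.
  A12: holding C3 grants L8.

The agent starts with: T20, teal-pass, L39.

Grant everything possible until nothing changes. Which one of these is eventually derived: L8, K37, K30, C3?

K30

Holding L39, teal-pass, and T20 grants red-pass (A9).
Holding T20 and red-pass grants K35 (A10).
Holding K35 grants T6 (A6).
Holding T6 grants K17 (A1).
Holding L39, K17, and K35 grants K30 (A3).
L8 would need C3 (A12), but C3 is never granted. K37 would need T34 and red-pass (A5), but T34 is never granted. C3 would need L8, K17, and teal-pass (A2), but L8 is never granted.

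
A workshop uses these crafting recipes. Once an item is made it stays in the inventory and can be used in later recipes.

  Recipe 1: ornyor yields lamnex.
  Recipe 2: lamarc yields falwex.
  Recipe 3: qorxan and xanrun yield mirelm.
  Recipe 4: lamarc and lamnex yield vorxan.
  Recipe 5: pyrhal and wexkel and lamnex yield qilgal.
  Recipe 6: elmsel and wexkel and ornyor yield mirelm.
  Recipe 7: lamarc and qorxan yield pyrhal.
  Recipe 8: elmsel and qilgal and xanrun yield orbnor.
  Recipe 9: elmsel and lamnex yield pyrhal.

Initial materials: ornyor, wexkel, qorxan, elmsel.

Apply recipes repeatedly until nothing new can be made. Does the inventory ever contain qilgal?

Using Recipe 1, ornyor makes lamnex.
elmsel and lamnex → pyrhal (Recipe 9).
pyrhal and wexkel and lamnex → qilgal (Recipe 5).

Yes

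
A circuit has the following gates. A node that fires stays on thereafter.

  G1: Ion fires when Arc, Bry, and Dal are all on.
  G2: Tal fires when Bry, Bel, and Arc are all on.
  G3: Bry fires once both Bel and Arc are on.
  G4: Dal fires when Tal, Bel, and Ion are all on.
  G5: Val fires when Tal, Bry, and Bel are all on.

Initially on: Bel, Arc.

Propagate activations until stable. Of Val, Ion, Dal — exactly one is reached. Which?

Bel and Arc are on, so Bry fires (G3).
Bry, Bel, and Arc are on, so Tal fires (G2).
G5: Tal, Bry, and Bel on → Val on.
Ion would need Arc, Bry, and Dal (G1), but Dal never turns on. Dal would need Tal, Bel, and Ion (G4), but Ion never turns on.

Val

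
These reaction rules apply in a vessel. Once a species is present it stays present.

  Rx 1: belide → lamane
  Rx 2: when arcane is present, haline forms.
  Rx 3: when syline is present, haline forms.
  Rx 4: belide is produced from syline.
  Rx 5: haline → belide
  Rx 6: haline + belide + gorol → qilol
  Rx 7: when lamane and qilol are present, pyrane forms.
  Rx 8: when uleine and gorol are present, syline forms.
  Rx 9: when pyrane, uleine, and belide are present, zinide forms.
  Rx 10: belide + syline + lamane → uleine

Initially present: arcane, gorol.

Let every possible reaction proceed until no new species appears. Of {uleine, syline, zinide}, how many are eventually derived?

0

uleine would need belide, syline, and lamane (Rx 10), but syline never forms.
syline would need uleine and gorol (Rx 8), but uleine never forms.
zinide would need pyrane, uleine, and belide (Rx 9), but uleine never forms.
None of the 3 are reached.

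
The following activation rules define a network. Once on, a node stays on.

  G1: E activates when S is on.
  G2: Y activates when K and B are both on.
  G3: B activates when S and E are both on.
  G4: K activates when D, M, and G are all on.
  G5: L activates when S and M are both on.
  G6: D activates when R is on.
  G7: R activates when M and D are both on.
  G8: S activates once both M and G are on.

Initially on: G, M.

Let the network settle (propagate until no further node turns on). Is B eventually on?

M and G are on, so S activates (G8).
S is on, so E activates (G1).
G3: S and E on → B on.

Yes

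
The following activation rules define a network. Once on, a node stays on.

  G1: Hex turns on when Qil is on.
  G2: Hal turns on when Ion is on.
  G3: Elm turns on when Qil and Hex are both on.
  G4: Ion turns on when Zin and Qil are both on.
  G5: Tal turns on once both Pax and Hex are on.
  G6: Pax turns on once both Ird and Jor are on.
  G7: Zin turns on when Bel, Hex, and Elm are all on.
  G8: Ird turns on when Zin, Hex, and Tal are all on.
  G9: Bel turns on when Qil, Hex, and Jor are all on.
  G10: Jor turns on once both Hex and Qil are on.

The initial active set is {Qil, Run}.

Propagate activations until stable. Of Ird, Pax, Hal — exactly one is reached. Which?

Hal

Qil is on, so Hex turns on (G1).
G3: Qil and Hex on → Elm on.
Hex and Qil are on, so Jor turns on (G10).
G9: Qil, Hex, and Jor on → Bel on.
G7: Bel, Hex, and Elm on → Zin on.
G4: Zin and Qil on → Ion on.
G2: Ion on → Hal on.
Pax would need Ird and Jor (G6), but Ird never turns on. Ird would need Zin, Hex, and Tal (G8), but Tal never turns on.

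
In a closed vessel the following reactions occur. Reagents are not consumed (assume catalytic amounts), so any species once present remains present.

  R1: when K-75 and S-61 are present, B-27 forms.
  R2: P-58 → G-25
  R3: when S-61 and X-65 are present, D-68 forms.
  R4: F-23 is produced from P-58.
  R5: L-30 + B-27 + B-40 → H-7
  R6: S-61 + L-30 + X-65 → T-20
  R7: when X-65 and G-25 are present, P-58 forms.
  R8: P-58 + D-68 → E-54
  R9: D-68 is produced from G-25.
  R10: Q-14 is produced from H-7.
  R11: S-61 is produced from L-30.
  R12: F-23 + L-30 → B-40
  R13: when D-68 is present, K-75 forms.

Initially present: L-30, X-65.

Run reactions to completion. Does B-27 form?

Yes

L-30 present → S-61 forms (R11).
S-61 and X-65 present → D-68 forms (R3).
D-68 present → K-75 forms (R13).
K-75 and S-61 present → B-27 forms (R1).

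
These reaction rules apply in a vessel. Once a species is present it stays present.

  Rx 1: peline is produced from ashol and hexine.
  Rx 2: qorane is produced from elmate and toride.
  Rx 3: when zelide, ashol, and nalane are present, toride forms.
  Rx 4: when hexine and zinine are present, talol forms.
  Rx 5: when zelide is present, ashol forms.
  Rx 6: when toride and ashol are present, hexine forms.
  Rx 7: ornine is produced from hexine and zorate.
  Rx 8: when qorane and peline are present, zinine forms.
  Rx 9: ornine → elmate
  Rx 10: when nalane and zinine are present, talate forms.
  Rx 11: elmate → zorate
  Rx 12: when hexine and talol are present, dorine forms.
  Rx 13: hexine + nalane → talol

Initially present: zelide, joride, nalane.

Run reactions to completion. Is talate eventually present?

No

talate would need nalane and zinine (Rx 10), but zinine never forms.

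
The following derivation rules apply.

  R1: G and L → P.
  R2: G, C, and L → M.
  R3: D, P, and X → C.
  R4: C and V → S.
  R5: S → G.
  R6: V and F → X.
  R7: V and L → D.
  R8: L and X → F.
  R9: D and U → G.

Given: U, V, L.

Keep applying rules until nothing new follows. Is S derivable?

No

S would need C and V (R4), but C is never established.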